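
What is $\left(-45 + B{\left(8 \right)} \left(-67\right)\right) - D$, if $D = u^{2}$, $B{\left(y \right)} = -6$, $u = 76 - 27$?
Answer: $-2044$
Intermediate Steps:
$u = 49$
$D = 2401$ ($D = 49^{2} = 2401$)
$\left(-45 + B{\left(8 \right)} \left(-67\right)\right) - D = \left(-45 - -402\right) - 2401 = \left(-45 + 402\right) - 2401 = 357 - 2401 = -2044$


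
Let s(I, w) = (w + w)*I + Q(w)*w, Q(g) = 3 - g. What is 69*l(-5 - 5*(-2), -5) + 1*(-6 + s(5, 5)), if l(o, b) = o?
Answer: 379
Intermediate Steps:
s(I, w) = w*(3 - w) + 2*I*w (s(I, w) = (w + w)*I + (3 - w)*w = (2*w)*I + w*(3 - w) = 2*I*w + w*(3 - w) = w*(3 - w) + 2*I*w)
69*l(-5 - 5*(-2), -5) + 1*(-6 + s(5, 5)) = 69*(-5 - 5*(-2)) + 1*(-6 + 5*(3 - 1*5 + 2*5)) = 69*(-5 + 10) + 1*(-6 + 5*(3 - 5 + 10)) = 69*5 + 1*(-6 + 5*8) = 345 + 1*(-6 + 40) = 345 + 1*34 = 345 + 34 = 379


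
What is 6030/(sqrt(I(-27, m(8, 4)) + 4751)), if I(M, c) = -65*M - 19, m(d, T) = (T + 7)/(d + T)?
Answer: 6030*sqrt(6487)/6487 ≈ 74.868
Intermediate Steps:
m(d, T) = (7 + T)/(T + d)
I(M, c) = -19 - 65*M
6030/(sqrt(I(-27, m(8, 4)) + 4751)) = 6030/(sqrt((-19 - 65*(-27)) + 4751)) = 6030/(sqrt((-19 + 1755) + 4751)) = 6030/(sqrt(1736 + 4751)) = 6030/(sqrt(6487)) = 6030*(sqrt(6487)/6487) = 6030*sqrt(6487)/6487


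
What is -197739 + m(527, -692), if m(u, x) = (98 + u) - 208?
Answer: -197322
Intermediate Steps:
m(u, x) = -110 + u
-197739 + m(527, -692) = -197739 + (-110 + 527) = -197739 + 417 = -197322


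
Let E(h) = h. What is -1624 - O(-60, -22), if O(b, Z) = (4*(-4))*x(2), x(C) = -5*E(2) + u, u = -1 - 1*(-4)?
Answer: -1736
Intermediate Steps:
u = 3 (u = -1 + 4 = 3)
x(C) = -7 (x(C) = -5*2 + 3 = -10 + 3 = -7)
O(b, Z) = 112 (O(b, Z) = (4*(-4))*(-7) = -16*(-7) = 112)
-1624 - O(-60, -22) = -1624 - 1*112 = -1624 - 112 = -1736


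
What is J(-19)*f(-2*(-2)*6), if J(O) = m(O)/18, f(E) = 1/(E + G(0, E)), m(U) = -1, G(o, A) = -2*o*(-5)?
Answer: -1/432 ≈ -0.0023148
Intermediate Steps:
G(o, A) = 10*o (G(o, A) = -(-10)*o = 10*o)
f(E) = 1/E (f(E) = 1/(E + 10*0) = 1/(E + 0) = 1/E)
J(O) = -1/18
J(-19)*f(-2*(-2)*6) = -1/(18*(-2*(-2)*6)) = -1/(18*(4*6)) = -1/18/24 = -1/18*1/24 = -1/432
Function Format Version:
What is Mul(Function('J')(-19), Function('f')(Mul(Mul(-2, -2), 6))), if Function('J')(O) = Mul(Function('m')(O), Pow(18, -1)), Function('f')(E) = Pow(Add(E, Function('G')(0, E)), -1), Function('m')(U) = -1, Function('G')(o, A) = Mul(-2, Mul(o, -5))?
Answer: Rational(-1, 432) ≈ -0.0023148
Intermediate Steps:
Function('G')(o, A) = Mul(10, o) (Function('G')(o, A) = Mul(-2, Mul(-5, o)) = Mul(10, o))
Function('f')(E) = Pow(E, -1) (Function('f')(E) = Pow(Add(E, Mul(10, 0)), -1) = Pow(Add(E, 0), -1) = Pow(E, -1))
Function('J')(O) = Rational(-1, 18) (Function('J')(O) = Mul(-1, Pow(18, -1)) = Mul(-1, Rational(1, 18)) = Rational(-1, 18))
Mul(Function('J')(-19), Function('f')(Mul(Mul(-2, -2), 6))) = Mul(Rational(-1, 18), Pow(Mul(Mul(-2, -2), 6), -1)) = Mul(Rational(-1, 18), Pow(Mul(4, 6), -1)) = Mul(Rational(-1, 18), Pow(24, -1)) = Mul(Rational(-1, 18), Rational(1, 24)) = Rational(-1, 432)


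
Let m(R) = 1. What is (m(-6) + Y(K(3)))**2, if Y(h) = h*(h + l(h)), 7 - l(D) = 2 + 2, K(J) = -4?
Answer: 25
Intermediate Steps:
l(D) = 3 (l(D) = 7 - (2 + 2) = 7 - 1*4 = 7 - 4 = 3)
Y(h) = h*(3 + h) (Y(h) = h*(h + 3) = h*(3 + h))
(m(-6) + Y(K(3)))**2 = (1 - 4*(3 - 4))**2 = (1 - 4*(-1))**2 = (1 + 4)**2 = 5**2 = 25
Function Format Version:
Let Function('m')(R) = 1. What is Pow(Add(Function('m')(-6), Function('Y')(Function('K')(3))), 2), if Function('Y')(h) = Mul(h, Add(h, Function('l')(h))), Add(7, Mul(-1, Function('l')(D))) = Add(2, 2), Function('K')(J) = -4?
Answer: 25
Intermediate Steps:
Function('l')(D) = 3 (Function('l')(D) = Add(7, Mul(-1, Add(2, 2))) = Add(7, Mul(-1, 4)) = Add(7, -4) = 3)
Function('Y')(h) = Mul(h, Add(3, h)) (Function('Y')(h) = Mul(h, Add(h, 3)) = Mul(h, Add(3, h)))
Pow(Add(Function('m')(-6), Function('Y')(Function('K')(3))), 2) = Pow(Add(1, Mul(-4, Add(3, -4))), 2) = Pow(Add(1, Mul(-4, -1)), 2) = Pow(Add(1, 4), 2) = Pow(5, 2) = 25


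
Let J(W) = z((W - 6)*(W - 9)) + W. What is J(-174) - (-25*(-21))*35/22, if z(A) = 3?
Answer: -22137/22 ≈ -1006.2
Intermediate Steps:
J(W) = 3 + W
J(-174) - (-25*(-21))*35/22 = (3 - 174) - (-25*(-21))*35/22 = -171 - 525*35*(1/22) = -171 - 525*35/22 = -171 - 1*18375/22 = -171 - 18375/22 = -22137/22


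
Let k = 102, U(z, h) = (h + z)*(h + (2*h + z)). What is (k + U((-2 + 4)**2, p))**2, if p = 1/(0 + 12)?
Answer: 32821441/2304 ≈ 14245.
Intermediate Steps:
p = 1/12 ≈ 0.083333
U(z, h) = (h + z)*(z + 3*h) (U(z, h) = (h + z)*(h + (z + 2*h)) = (h + z)*(z + 3*h))
(k + U((-2 + 4)**2, p))**2 = (102 + (((-2 + 4)**2)**2 + 3*(1/12)**2 + 4*(1/12)*(-2 + 4)**2))**2 = (102 + ((2**2)**2 + 3*(1/144) + 4*(1/12)*2**2))**2 = (102 + (4**2 + 1/48 + 4*(1/12)*4))**2 = (102 + (16 + 1/48 + 4/3))**2 = (102 + 833/48)**2 = (5729/48)**2 = 32821441/2304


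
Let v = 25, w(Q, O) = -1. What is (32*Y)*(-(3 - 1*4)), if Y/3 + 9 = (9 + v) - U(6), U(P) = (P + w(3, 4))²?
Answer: 0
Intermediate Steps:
U(P) = (-1 + P)² (U(P) = (P - 1)² = (-1 + P)²)
Y = 0 (Y = -27 + 3*((9 + 25) - (-1 + 6)²) = -27 + 3*(34 - 1*5²) = -27 + 3*(34 - 1*25) = -27 + 3*(34 - 25) = -27 + 3*9 = -27 + 27 = 0)
(32*Y)*(-(3 - 1*4)) = (32*0)*(-(3 - 1*4)) = 0*(-(3 - 4)) = 0*(-1*(-1)) = 0*1 = 0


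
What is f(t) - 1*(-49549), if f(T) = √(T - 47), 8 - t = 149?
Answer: 49549 + 2*I*√47 ≈ 49549.0 + 13.711*I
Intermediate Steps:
t = -141 (t = 8 - 1*149 = 8 - 149 = -141)
f(T) = √(-47 + T)
f(t) - 1*(-49549) = √(-47 - 141) - 1*(-49549) = √(-188) + 49549 = 2*I*√47 + 49549 = 49549 + 2*I*√47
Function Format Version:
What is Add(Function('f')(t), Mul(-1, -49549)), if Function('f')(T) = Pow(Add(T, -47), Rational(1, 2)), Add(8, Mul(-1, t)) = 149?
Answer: Add(49549, Mul(2, I, Pow(47, Rational(1, 2)))) ≈ Add(49549., Mul(13.711, I))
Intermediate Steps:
t = -141 (t = Add(8, Mul(-1, 149)) = Add(8, -149) = -141)
Function('f')(T) = Pow(Add(-47, T), Rational(1, 2))
Add(Function('f')(t), Mul(-1, -49549)) = Add(Pow(Add(-47, -141), Rational(1, 2)), Mul(-1, -49549)) = Add(Pow(-188, Rational(1, 2)), 49549) = Add(Mul(2, I, Pow(47, Rational(1, 2))), 49549) = Add(49549, Mul(2, I, Pow(47, Rational(1, 2))))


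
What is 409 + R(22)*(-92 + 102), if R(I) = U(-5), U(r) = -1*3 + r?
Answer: 329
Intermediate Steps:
U(r) = -3 + r
R(I) = -8 (R(I) = -3 - 5 = -8)
409 + R(22)*(-92 + 102) = 409 - 8*(-92 + 102) = 409 - 8*10 = 409 - 80 = 329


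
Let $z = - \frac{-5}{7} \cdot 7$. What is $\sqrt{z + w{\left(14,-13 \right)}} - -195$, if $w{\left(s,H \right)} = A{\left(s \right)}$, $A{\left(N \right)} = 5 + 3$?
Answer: $195 + \sqrt{13} \approx 198.61$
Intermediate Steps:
$A{\left(N \right)} = 8$
$w{\left(s,H \right)} = 8$
$z = 5$ ($z = - \frac{-5}{7} \cdot 7 = \left(-1\right) \left(- \frac{5}{7}\right) 7 = \frac{5}{7} \cdot 7 = 5$)
$\sqrt{z + w{\left(14,-13 \right)}} - -195 = \sqrt{5 + 8} - -195 = \sqrt{13} + 195 = 195 + \sqrt{13}$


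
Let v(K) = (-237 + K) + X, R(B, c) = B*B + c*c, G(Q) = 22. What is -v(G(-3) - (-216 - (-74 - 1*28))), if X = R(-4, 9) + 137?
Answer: -133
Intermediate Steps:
R(B, c) = B**2 + c**2
X = 234 (X = ((-4)**2 + 9**2) + 137 = (16 + 81) + 137 = 97 + 137 = 234)
v(K) = -3 + K (v(K) = (-237 + K) + 234 = -3 + K)
-v(G(-3) - (-216 - (-74 - 1*28))) = -(-3 + (22 - (-216 - (-74 - 1*28)))) = -(-3 + (22 - (-216 - (-74 - 28)))) = -(-3 + (22 - (-216 - 1*(-102)))) = -(-3 + (22 - (-216 + 102))) = -(-3 + (22 - 1*(-114))) = -(-3 + (22 + 114)) = -(-3 + 136) = -1*133 = -133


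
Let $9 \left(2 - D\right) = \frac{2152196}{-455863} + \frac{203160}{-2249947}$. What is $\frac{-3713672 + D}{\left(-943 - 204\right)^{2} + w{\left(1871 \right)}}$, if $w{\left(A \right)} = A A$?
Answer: $- \frac{17140456835479010069}{22229421870502310625} \approx -0.77107$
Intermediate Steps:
$D = \frac{23396956667390}{9231008303349}$ ($D = 2 - \frac{\frac{2152196}{-455863} + \frac{203160}{-2249947}}{9} = 2 - \frac{2152196 \left(- \frac{1}{455863}\right) + 203160 \left(- \frac{1}{2249947}\right)}{9} = 2 - \frac{- \frac{2152196}{455863} - \frac{203160}{2249947}}{9} = 2 - - \frac{4934940060692}{9231008303349} = 2 + \frac{4934940060692}{9231008303349} = \frac{23396956667390}{9231008303349} \approx 2.5346$)
$w{\left(A \right)} = A^{2}$
$\frac{-3713672 + D}{\left(-943 - 204\right)^{2} + w{\left(1871 \right)}} = \frac{-3713672 + \frac{23396956667390}{9231008303349}}{\left(-943 - 204\right)^{2} + 1871^{2}} = - \frac{34280913670958020138}{9231008303349 \left(\left(-1147\right)^{2} + 3500641\right)} = - \frac{34280913670958020138}{9231008303349 \left(1315609 + 3500641\right)} = - \frac{34280913670958020138}{9231008303349 \cdot 4816250} = \left(- \frac{34280913670958020138}{9231008303349}\right) \frac{1}{4816250} = - \frac{17140456835479010069}{22229421870502310625}$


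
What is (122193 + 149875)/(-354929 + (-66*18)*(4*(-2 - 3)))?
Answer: -272068/331169 ≈ -0.82154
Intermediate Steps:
(122193 + 149875)/(-354929 + (-66*18)*(4*(-2 - 3))) = 272068/(-354929 - 4752*(-5)) = 272068/(-354929 - 1188*(-20)) = 272068/(-354929 + 23760) = 272068/(-331169) = 272068*(-1/331169) = -272068/331169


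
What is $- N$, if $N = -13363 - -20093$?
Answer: $-6730$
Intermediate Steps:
$N = 6730$ ($N = -13363 + 20093 = 6730$)
$- N = \left(-1\right) 6730 = -6730$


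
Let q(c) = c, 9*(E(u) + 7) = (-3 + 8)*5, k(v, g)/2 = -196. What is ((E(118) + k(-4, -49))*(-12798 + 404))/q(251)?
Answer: 44197004/2259 ≈ 19565.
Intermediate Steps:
k(v, g) = -392 (k(v, g) = 2*(-196) = -392)
E(u) = -38/9 (E(u) = -7 + ((-3 + 8)*5)/9 = -7 + (5*5)/9 = -7 + (⅑)*25 = -7 + 25/9 = -38/9)
((E(118) + k(-4, -49))*(-12798 + 404))/q(251) = ((-38/9 - 392)*(-12798 + 404))/251 = -3566/9*(-12394)*(1/251) = (44197004/9)*(1/251) = 44197004/2259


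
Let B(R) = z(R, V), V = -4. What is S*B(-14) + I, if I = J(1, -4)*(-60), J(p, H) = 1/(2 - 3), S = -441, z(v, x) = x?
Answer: 1824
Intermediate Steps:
B(R) = -4
J(p, H) = -1 (J(p, H) = 1/(-1) = -1)
I = 60 (I = -1*(-60) = 60)
S*B(-14) + I = -441*(-4) + 60 = 1764 + 60 = 1824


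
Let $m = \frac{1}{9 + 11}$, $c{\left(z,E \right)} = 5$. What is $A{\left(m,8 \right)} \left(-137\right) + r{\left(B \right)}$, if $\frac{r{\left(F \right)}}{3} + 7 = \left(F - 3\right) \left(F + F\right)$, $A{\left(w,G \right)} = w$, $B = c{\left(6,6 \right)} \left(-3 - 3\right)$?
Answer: $\frac{118243}{20} \approx 5912.1$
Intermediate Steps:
$m = \frac{1}{20} \approx 0.05$
$B = -30$ ($B = 5 \left(-3 - 3\right) = 5 \left(-6\right) = -30$)
$r{\left(F \right)} = -21 + 6 F \left(-3 + F\right)$ ($r{\left(F \right)} = -21 + 3 \left(F - 3\right) \left(F + F\right) = -21 + 3 \left(-3 + F\right) 2 F = -21 + 3 \cdot 2 F \left(-3 + F\right) = -21 + 6 F \left(-3 + F\right)$)
$A{\left(m,8 \right)} \left(-137\right) + r{\left(B \right)} = \frac{1}{20} \left(-137\right) - \left(-519 - 5400\right) = - \frac{137}{20} + \left(-21 + 540 + 6 \cdot 900\right) = - \frac{137}{20} + \left(-21 + 540 + 5400\right) = - \frac{137}{20} + 5919 = \frac{118243}{20}$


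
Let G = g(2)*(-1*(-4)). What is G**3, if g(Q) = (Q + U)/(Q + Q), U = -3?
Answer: -1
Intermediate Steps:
g(Q) = (-3 + Q)/(2*Q) (g(Q) = (Q - 3)/(Q + Q) = (-3 + Q)/((2*Q)) = (-3 + Q)*(1/(2*Q)) = (-3 + Q)/(2*Q))
G = -1 (G = ((1/2)*(-3 + 2)/2)*(-1*(-4)) = ((1/2)*(1/2)*(-1))*4 = -1/4*4 = -1)
G**3 = (-1)**3 = -1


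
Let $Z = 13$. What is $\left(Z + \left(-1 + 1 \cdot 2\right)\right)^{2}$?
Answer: $196$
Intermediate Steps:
$\left(Z + \left(-1 + 1 \cdot 2\right)\right)^{2} = \left(13 + \left(-1 + 1 \cdot 2\right)\right)^{2} = \left(13 + \left(-1 + 2\right)\right)^{2} = \left(13 + 1\right)^{2} = 14^{2} = 196$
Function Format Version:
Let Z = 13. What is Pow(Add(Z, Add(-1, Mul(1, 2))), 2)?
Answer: 196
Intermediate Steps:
Pow(Add(Z, Add(-1, Mul(1, 2))), 2) = Pow(Add(13, Add(-1, Mul(1, 2))), 2) = Pow(Add(13, Add(-1, 2)), 2) = Pow(Add(13, 1), 2) = Pow(14, 2) = 196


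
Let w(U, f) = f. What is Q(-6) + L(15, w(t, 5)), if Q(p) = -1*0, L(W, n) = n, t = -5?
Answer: 5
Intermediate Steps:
Q(p) = 0
Q(-6) + L(15, w(t, 5)) = 0 + 5 = 5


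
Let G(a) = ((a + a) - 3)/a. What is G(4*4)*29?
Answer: 841/16 ≈ 52.563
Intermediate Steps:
G(a) = (-3 + 2*a)/a (G(a) = (2*a - 3)/a = (-3 + 2*a)/a)
G(4*4)*29 = (2 - 3/(4*4))*29 = (2 - 3/16)*29 = (29/16)*29 = 841/16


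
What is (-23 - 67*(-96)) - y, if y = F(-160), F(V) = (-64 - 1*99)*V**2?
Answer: 4179209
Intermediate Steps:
F(V) = -163*V**2 (F(V) = (-64 - 99)*V**2 = -163*V**2)
y = -4172800 (y = -163*(-160)**2 = -163*25600 = -4172800)
(-23 - 67*(-96)) - y = (-23 - 67*(-96)) - 1*(-4172800) = (-23 + 6432) + 4172800 = 6409 + 4172800 = 4179209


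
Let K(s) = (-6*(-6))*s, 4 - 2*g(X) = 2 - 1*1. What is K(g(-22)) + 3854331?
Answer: 3854385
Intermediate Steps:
g(X) = 3/2 (g(X) = 2 - (2 - 1*1)/2 = 2 - (2 - 1)/2 = 2 - ½*1 = 2 - ½ = 3/2)
K(s) = 36*s
K(g(-22)) + 3854331 = 36*(3/2) + 3854331 = 54 + 3854331 = 3854385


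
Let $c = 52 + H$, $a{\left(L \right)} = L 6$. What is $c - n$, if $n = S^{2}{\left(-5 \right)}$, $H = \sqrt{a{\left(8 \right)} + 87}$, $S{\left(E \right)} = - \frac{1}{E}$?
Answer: $\frac{1299}{25} + 3 \sqrt{15} \approx 63.579$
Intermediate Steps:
$a{\left(L \right)} = 6 L$
$H = 3 \sqrt{15}$ ($H = \sqrt{6 \cdot 8 + 87} = \sqrt{48 + 87} = \sqrt{135} = 3 \sqrt{15} \approx 11.619$)
$n = \frac{1}{25}$ ($n = \left(- \frac{1}{-5}\right)^{2} = \left(\left(-1\right) \left(- \frac{1}{5}\right)\right)^{2} = \left(\frac{1}{5}\right)^{2} = \frac{1}{25} \approx 0.04$)
$c = 52 + 3 \sqrt{15} \approx 63.619$
$c - n = \left(52 + 3 \sqrt{15}\right) - \frac{1}{25} = \frac{1299}{25} + 3 \sqrt{15}$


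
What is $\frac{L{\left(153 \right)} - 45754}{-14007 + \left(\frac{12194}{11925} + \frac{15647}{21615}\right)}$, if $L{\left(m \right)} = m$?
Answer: $\frac{783604163925}{240665226556} \approx 3.256$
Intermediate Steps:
$\frac{L{\left(153 \right)} - 45754}{-14007 + \left(\frac{12194}{11925} + \frac{15647}{21615}\right)} = \frac{153 - 45754}{-14007 + \left(\frac{12194}{11925} + \frac{15647}{21615}\right)} = - \frac{45601}{-14007 + \left(12194 \cdot \frac{1}{11925} + 15647 \cdot \frac{1}{21615}\right)} = - \frac{45601}{-14007 + \left(\frac{12194}{11925} + \frac{15647}{21615}\right)} = - \frac{45601}{-14007 + \frac{30010919}{17183925}} = - \frac{45601}{- \frac{240665226556}{17183925}} = \left(-45601\right) \left(- \frac{17183925}{240665226556}\right) = \frac{783604163925}{240665226556}$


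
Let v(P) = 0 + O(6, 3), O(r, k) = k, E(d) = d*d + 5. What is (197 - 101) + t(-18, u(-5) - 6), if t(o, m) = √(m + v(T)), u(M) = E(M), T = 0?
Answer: 96 + 3*√3 ≈ 101.20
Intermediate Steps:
E(d) = 5 + d² (E(d) = d² + 5 = 5 + d²)
v(P) = 3 (v(P) = 0 + 3 = 3)
u(M) = 5 + M²
t(o, m) = √(3 + m) (t(o, m) = √(m + 3) = √(3 + m))
(197 - 101) + t(-18, u(-5) - 6) = (197 - 101) + √(3 + ((5 + (-5)²) - 6)) = 96 + √(3 + ((5 + 25) - 6)) = 96 + √(3 + (30 - 6)) = 96 + √(3 + 24) = 96 + √27 = 96 + 3*√3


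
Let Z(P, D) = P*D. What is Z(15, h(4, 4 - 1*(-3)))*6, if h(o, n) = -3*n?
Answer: -1890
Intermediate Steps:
Z(P, D) = D*P
Z(15, h(4, 4 - 1*(-3)))*6 = (-3*(4 - 1*(-3))*15)*6 = (-3*(4 + 3)*15)*6 = (-3*7*15)*6 = -21*15*6 = -315*6 = -1890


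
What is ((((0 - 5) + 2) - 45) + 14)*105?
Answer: -3570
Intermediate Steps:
((((0 - 5) + 2) - 45) + 14)*105 = (((-5 + 2) - 45) + 14)*105 = ((-3 - 45) + 14)*105 = (-48 + 14)*105 = -34*105 = -3570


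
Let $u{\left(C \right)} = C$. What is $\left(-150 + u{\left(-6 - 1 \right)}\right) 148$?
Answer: $-23236$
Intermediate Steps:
$\left(-150 + u{\left(-6 - 1 \right)}\right) 148 = \left(-150 - 7\right) 148 = \left(-157\right) 148 = -23236$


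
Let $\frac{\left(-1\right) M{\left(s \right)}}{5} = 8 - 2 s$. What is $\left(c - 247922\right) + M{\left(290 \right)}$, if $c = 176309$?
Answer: $-68753$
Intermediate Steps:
$M{\left(s \right)} = -40 + 10 s$ ($M{\left(s \right)} = - 5 \left(8 - 2 s\right) = -40 + 10 s$)
$\left(c - 247922\right) + M{\left(290 \right)} = \left(176309 - 247922\right) + \left(-40 + 10 \cdot 290\right) = -71613 + \left(-40 + 2900\right) = -71613 + 2860 = -68753$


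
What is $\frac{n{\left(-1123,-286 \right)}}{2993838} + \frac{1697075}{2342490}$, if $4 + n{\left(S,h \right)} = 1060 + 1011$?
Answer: $\frac{84760159178}{116883926277} \approx 0.72517$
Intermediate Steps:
$n{\left(S,h \right)} = 2067$ ($n{\left(S,h \right)} = -4 + \left(1060 + 1011\right) = -4 + 2071 = 2067$)
$\frac{n{\left(-1123,-286 \right)}}{2993838} + \frac{1697075}{2342490} = \frac{2067}{2993838} + \frac{1697075}{2342490} = 2067 \cdot \frac{1}{2993838} + 1697075 \cdot \frac{1}{2342490} = \frac{689}{997946} + \frac{339415}{468498} = \frac{84760159178}{116883926277}$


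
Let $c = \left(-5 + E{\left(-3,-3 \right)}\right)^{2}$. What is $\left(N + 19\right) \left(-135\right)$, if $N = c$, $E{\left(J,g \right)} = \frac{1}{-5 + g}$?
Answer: $- \frac{391095}{64} \approx -6110.9$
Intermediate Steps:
$c = \frac{1681}{64}$ ($c = \left(-5 + \frac{1}{-5 - 3}\right)^{2} = \left(-5 + \frac{1}{-8}\right)^{2} = \left(-5 - \frac{1}{8}\right)^{2} = \left(- \frac{41}{8}\right)^{2} = \frac{1681}{64} \approx 26.266$)
$N = \frac{1681}{64} \approx 26.266$
$\left(N + 19\right) \left(-135\right) = \left(\frac{1681}{64} + 19\right) \left(-135\right) = \frac{2897}{64} \left(-135\right) = - \frac{391095}{64}$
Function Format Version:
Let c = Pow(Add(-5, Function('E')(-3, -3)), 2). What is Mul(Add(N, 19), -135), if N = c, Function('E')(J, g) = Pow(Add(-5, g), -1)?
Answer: Rational(-391095, 64) ≈ -6110.9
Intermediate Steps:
c = Rational(1681, 64) (c = Pow(Add(-5, Pow(Add(-5, -3), -1)), 2) = Pow(Add(-5, Pow(-8, -1)), 2) = Pow(Add(-5, Rational(-1, 8)), 2) = Pow(Rational(-41, 8), 2) = Rational(1681, 64) ≈ 26.266)
N = Rational(1681, 64) ≈ 26.266
Mul(Add(N, 19), -135) = Mul(Add(Rational(1681, 64), 19), -135) = Mul(Rational(2897, 64), -135) = Rational(-391095, 64)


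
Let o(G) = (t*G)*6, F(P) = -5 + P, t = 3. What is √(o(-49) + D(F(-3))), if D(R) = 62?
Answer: 2*I*√205 ≈ 28.636*I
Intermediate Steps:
o(G) = 18*G (o(G) = (3*G)*6 = 18*G)
√(o(-49) + D(F(-3))) = √(18*(-49) + 62) = √(-882 + 62) = √(-820) = 2*I*√205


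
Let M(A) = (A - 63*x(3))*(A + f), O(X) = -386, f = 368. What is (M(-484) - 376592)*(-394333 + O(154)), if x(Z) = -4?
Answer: 138025339920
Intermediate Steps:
M(A) = (252 + A)*(368 + A) (M(A) = (A - 63*(-4))*(A + 368) = (A + 252)*(368 + A) = (252 + A)*(368 + A))
(M(-484) - 376592)*(-394333 + O(154)) = ((92736 + (-484)**2 + 620*(-484)) - 376592)*(-394333 - 386) = ((92736 + 234256 - 300080) - 376592)*(-394719) = (26912 - 376592)*(-394719) = -349680*(-394719) = 138025339920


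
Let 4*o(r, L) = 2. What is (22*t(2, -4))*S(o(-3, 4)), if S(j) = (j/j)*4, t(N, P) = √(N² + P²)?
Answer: 176*√5 ≈ 393.55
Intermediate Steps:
o(r, L) = ½ (o(r, L) = (¼)*2 = ½)
S(j) = 4 (S(j) = 1*4 = 4)
(22*t(2, -4))*S(o(-3, 4)) = (22*√(2² + (-4)²))*4 = (22*√(4 + 16))*4 = (22*√20)*4 = (22*(2*√5))*4 = (44*√5)*4 = 176*√5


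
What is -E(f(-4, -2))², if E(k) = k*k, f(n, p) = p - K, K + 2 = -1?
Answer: -1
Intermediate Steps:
K = -3 (K = -2 - 1 = -3)
f(n, p) = 3 + p (f(n, p) = p - 1*(-3) = p + 3 = 3 + p)
E(k) = k²
-E(f(-4, -2))² = -((3 - 2)²)² = -(1²)² = -1*1² = -1*1 = -1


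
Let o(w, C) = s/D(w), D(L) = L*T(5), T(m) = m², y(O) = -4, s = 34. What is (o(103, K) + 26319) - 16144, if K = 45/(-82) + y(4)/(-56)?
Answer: 26200659/2575 ≈ 10175.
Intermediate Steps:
K = -137/287 (K = 45/(-82) - 4/(-56) = 45*(-1/82) - 4*(-1/56) = -45/82 + 1/14 = -137/287 ≈ -0.47735)
D(L) = 25*L (D(L) = L*5² = L*25 = 25*L)
o(w, C) = 34/(25*w) (o(w, C) = 34/((25*w)) = 34*(1/(25*w)) = 34/(25*w))
(o(103, K) + 26319) - 16144 = ((34/25)/103 + 26319) - 16144 = ((34/25)*(1/103) + 26319) - 16144 = (34/2575 + 26319) - 16144 = 67771459/2575 - 16144 = 26200659/2575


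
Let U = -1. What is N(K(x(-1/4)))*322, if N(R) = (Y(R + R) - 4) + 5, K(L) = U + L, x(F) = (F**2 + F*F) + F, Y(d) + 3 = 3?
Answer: 322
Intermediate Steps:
Y(d) = 0 (Y(d) = -3 + 3 = 0)
x(F) = F + 2*F**2 (x(F) = (F**2 + F**2) + F = 2*F**2 + F = F + 2*F**2)
K(L) = -1 + L
N(R) = 1 (N(R) = (0 - 4) + 5 = -4 + 5 = 1)
N(K(x(-1/4)))*322 = 1*322 = 322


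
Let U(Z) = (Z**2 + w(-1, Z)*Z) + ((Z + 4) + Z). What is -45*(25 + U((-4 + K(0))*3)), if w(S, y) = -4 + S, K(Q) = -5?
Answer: -37755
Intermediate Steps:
U(Z) = 4 + Z**2 - 3*Z (U(Z) = (Z**2 + (-4 - 1)*Z) + ((Z + 4) + Z) = (Z**2 - 5*Z) + ((4 + Z) + Z) = (Z**2 - 5*Z) + (4 + 2*Z) = 4 + Z**2 - 3*Z)
-45*(25 + U((-4 + K(0))*3)) = -45*(25 + (4 + ((-4 - 5)*3)**2 - 3*(-4 - 5)*3)) = -45*(25 + (4 + (-9*3)**2 - (-27)*3)) = -45*(25 + (4 + (-27)**2 - 3*(-27))) = -45*(25 + (4 + 729 + 81)) = -45*(25 + 814) = -45*839 = -37755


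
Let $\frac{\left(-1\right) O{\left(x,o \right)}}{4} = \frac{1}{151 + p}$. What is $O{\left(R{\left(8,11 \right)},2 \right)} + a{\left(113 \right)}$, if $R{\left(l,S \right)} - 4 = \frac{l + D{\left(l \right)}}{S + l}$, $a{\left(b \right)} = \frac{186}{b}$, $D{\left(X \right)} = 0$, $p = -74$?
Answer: $\frac{13870}{8701} \approx 1.5941$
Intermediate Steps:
$R{\left(l,S \right)} = 4 + \frac{l}{S + l}$ ($R{\left(l,S \right)} = 4 + \frac{l + 0}{S + l} = 4 + \frac{l}{S + l}$)
$O{\left(x,o \right)} = - \frac{4}{77}$ ($O{\left(x,o \right)} = - \frac{4}{151 - 74} = - \frac{4}{77}$)
$O{\left(R{\left(8,11 \right)},2 \right)} + a{\left(113 \right)} = - \frac{4}{77} + \frac{186}{113} = \frac{13870}{8701}$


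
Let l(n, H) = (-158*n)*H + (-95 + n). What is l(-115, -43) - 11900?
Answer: -793420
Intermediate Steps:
l(n, H) = -95 + n - 158*H*n (l(n, H) = -158*H*n + (-95 + n) = -95 + n - 158*H*n)
l(-115, -43) - 11900 = (-95 - 115 - 158*(-43)*(-115)) - 11900 = (-95 - 115 - 781310) - 11900 = -781520 - 11900 = -793420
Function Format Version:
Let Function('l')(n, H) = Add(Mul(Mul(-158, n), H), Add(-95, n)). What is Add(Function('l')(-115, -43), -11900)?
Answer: -793420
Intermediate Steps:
Function('l')(n, H) = Add(-95, n, Mul(-158, H, n)) (Function('l')(n, H) = Add(Mul(-158, H, n), Add(-95, n)) = Add(-95, n, Mul(-158, H, n)))
Add(Function('l')(-115, -43), -11900) = Add(Add(-95, -115, Mul(-158, -43, -115)), -11900) = Add(Add(-95, -115, -781310), -11900) = Add(-781520, -11900) = -793420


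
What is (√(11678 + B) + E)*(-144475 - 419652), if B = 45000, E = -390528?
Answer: 220307389056 - 564127*√56678 ≈ 2.2017e+11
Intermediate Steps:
(√(11678 + B) + E)*(-144475 - 419652) = (√(11678 + 45000) - 390528)*(-144475 - 419652) = (√56678 - 390528)*(-564127) = (-390528 + √56678)*(-564127) = 220307389056 - 564127*√56678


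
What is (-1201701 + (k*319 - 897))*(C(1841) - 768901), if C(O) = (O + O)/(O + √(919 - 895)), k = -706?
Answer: 3720872814789076940/3389257 + 10514407568*√6/3389257 ≈ 1.0978e+12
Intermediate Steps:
C(O) = 2*O/(O + 2*√6) (C(O) = (2*O)/(O + √24) = (2*O)/(O + 2*√6) = 2*O/(O + 2*√6))
(-1201701 + (k*319 - 897))*(C(1841) - 768901) = (-1201701 + (-706*319 - 897))*(2*1841/(1841 + 2*√6) - 768901) = (-1201701 + (-225214 - 897))*(3682/(1841 + 2*√6) - 768901) = (-1201701 - 226111)*(-768901 + 3682/(1841 + 2*√6)) = -1427812*(-768901 + 3682/(1841 + 2*√6)) = 1097846074612 - 5257203784/(1841 + 2*√6)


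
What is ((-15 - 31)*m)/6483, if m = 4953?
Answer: -75946/2161 ≈ -35.144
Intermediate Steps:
((-15 - 31)*m)/6483 = ((-15 - 31)*4953)/6483 = -46*4953*(1/6483) = -227838*1/6483 = -75946/2161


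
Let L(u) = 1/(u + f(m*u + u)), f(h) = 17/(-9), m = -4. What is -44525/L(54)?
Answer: -20882225/9 ≈ -2.3202e+6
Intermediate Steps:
f(h) = -17/9 (f(h) = 17*(-⅑) = -17/9)
L(u) = 1/(-17/9 + u) (L(u) = 1/(u - 17/9) = 1/(-17/9 + u))
-44525/L(54) = -44525/(9/(-17 + 9*54)) = -44525/(9/(-17 + 486)) = -44525/(9/469) = -44525/(9*(1/469)) = -44525/9/469 = -44525*469/9 = -20882225/9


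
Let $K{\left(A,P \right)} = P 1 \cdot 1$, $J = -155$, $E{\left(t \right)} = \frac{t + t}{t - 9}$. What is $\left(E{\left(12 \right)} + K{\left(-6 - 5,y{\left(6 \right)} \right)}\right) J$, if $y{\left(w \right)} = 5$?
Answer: $-2015$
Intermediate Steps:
$E{\left(t \right)} = \frac{2 t}{-9 + t}$
$K{\left(A,P \right)} = P$ ($K{\left(A,P \right)} = P 1 = P$)
$\left(E{\left(12 \right)} + K{\left(-6 - 5,y{\left(6 \right)} \right)}\right) J = \left(2 \cdot 12 \frac{1}{-9 + 12} + 5\right) \left(-155\right) = \left(2 \cdot 12 \cdot \frac{1}{3} + 5\right) \left(-155\right) = \left(8 + 5\right) \left(-155\right) = 13 \left(-155\right) = -2015$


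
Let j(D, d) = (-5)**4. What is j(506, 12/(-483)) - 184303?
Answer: -183678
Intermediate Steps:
j(D, d) = 625
j(506, 12/(-483)) - 184303 = 625 - 184303 = -183678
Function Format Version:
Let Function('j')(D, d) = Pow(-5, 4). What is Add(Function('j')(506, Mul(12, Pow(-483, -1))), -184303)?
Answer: -183678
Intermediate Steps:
Function('j')(D, d) = 625
Add(Function('j')(506, Mul(12, Pow(-483, -1))), -184303) = Add(625, -184303) = -183678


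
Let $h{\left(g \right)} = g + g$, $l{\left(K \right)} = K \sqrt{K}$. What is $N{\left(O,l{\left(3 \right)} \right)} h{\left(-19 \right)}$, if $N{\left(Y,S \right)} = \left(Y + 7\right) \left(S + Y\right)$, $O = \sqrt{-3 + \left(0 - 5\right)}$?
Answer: $304 - 798 \sqrt{3} - 532 i \sqrt{2} - 228 i \sqrt{6} \approx -1078.2 - 1310.8 i$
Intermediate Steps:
$l{\left(K \right)} = K^{\frac{3}{2}}$
$h{\left(g \right)} = 2 g$
$O = 2 i \sqrt{2}$ ($O = \sqrt{-3 + \left(0 - 5\right)} = \sqrt{-3 - 5} = \sqrt{-8} = 2 i \sqrt{2} \approx 2.8284 i$)
$N{\left(Y,S \right)} = \left(7 + Y\right) \left(S + Y\right)$
$N{\left(O,l{\left(3 \right)} \right)} h{\left(-19 \right)} = \left(\left(2 i \sqrt{2}\right)^{2} + 7 \cdot 3^{\frac{3}{2}} + 7 \cdot 2 i \sqrt{2} + 3^{\frac{3}{2}} \cdot 2 i \sqrt{2}\right) 2 \left(-19\right) = \left(-8 + 7 \cdot 3 \sqrt{3} + 14 i \sqrt{2} + 3 \sqrt{3} \cdot 2 i \sqrt{2}\right) \left(-38\right) = \left(-8 + 21 \sqrt{3} + 14 i \sqrt{2} + 6 i \sqrt{6}\right) \left(-38\right) = \left(-8 + 21 \sqrt{3} + 6 i \sqrt{6} + 14 i \sqrt{2}\right) \left(-38\right) = 304 - 798 \sqrt{3} - 532 i \sqrt{2} - 228 i \sqrt{6}$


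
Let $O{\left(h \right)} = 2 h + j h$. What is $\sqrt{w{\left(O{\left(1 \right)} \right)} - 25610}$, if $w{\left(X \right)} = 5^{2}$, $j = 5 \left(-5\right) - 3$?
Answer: $i \sqrt{25585} \approx 159.95 i$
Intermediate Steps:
$j = -28$ ($j = -25 - 3 = -28$)
$O{\left(h \right)} = - 26 h$ ($O{\left(h \right)} = 2 h - 28 h = - 26 h$)
$w{\left(X \right)} = 25$
$\sqrt{w{\left(O{\left(1 \right)} \right)} - 25610} = \sqrt{25 - 25610} = \sqrt{-25585} = i \sqrt{25585}$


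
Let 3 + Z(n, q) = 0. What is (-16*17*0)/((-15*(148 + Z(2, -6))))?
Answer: 0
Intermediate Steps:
Z(n, q) = -3 (Z(n, q) = -3 + 0 = -3)
(-16*17*0)/((-15*(148 + Z(2, -6)))) = (-16*17*0)/((-15*(148 - 3))) = (-272*0)/((-15*145)) = 0/(-2175) = 0*(-1/2175) = 0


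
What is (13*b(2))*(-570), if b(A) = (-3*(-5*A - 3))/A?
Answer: -144495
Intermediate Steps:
b(A) = (9 + 15*A)/A (b(A) = (-3*(-3 - 5*A))/A = (9 + 15*A)/A)
(13*b(2))*(-570) = (13*(15 + 9/2))*(-570) = (13*(39/2))*(-570) = (507/2)*(-570) = -144495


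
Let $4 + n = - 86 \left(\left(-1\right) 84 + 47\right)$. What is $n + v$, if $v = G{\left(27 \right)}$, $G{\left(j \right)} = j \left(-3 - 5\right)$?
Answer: $2962$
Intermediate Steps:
$n = 3178$ ($n = -4 - 86 \left(\left(-1\right) 84 + 47\right) = -4 - 86 \left(-84 + 47\right) = -4 - -3182 = -4 + 3182 = 3178$)
$G{\left(j \right)} = - 8 j$ ($G{\left(j \right)} = j \left(-8\right) = - 8 j$)
$v = -216$ ($v = \left(-8\right) 27 = -216$)
$n + v = 3178 - 216 = 2962$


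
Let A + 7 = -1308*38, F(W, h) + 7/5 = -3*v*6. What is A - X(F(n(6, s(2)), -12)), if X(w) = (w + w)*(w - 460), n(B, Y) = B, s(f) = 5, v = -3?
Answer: -171313/25 ≈ -6852.5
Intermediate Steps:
F(W, h) = 263/5 (F(W, h) = -7/5 - 3*(-3)*6 = -7/5 + 9*6 = -7/5 + 54 = 263/5)
X(w) = 2*w*(-460 + w) (X(w) = (2*w)*(-460 + w) = 2*w*(-460 + w))
A = -49711 (A = -7 - 1308*38 = -7 - 49704 = -49711)
A - X(F(n(6, s(2)), -12)) = -49711 - 2*263*(-460 + 263/5)/5 = -49711 - 2*263*(-2037)/(5*5) = -49711 - 1*(-1071462/25) = -49711 + 1071462/25 = -171313/25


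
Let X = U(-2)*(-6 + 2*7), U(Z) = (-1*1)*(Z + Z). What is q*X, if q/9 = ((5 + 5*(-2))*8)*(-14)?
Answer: 161280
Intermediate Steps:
U(Z) = -2*Z
q = 5040 (q = 9*(((5 + 5*(-2))*8)*(-14)) = 9*(((5 - 10)*8)*(-14)) = 9*(-5*8*(-14)) = 9*(-40*(-14)) = 9*560 = 5040)
X = 32 (X = (-2*(-2))*(-6 + 2*7) = 4*(-6 + 14) = 4*8 = 32)
q*X = 5040*32 = 161280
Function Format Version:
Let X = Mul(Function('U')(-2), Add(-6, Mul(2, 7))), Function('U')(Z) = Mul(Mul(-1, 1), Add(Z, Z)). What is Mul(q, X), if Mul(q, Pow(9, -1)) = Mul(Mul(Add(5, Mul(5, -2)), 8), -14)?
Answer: 161280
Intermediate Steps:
Function('U')(Z) = Mul(-2, Z) (Function('U')(Z) = Mul(-1, Mul(2, Z)) = Mul(-2, Z))
q = 5040 (q = Mul(9, Mul(Mul(Add(5, Mul(5, -2)), 8), -14)) = Mul(9, Mul(Mul(Add(5, -10), 8), -14)) = Mul(9, Mul(Mul(-5, 8), -14)) = Mul(9, Mul(-40, -14)) = Mul(9, 560) = 5040)
X = 32 (X = Mul(Mul(-2, -2), Add(-6, Mul(2, 7))) = Mul(4, Add(-6, 14)) = Mul(4, 8) = 32)
Mul(q, X) = Mul(5040, 32) = 161280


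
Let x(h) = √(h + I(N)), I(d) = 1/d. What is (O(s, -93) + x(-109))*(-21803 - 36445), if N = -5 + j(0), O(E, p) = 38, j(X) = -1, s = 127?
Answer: -2213424 - 9708*I*√3930 ≈ -2.2134e+6 - 6.0859e+5*I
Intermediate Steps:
N = -6 (N = -5 - 1 = -6)
x(h) = √(-⅙ + h) (x(h) = √(h + 1/(-6)) = √(h - ⅙) = √(-⅙ + h))
(O(s, -93) + x(-109))*(-21803 - 36445) = (38 + √(-6 + 36*(-109))/6)*(-21803 - 36445) = (38 + √(-6 - 3924)/6)*(-58248) = (38 + √(-3930)/6)*(-58248) = (38 + (I*√3930)/6)*(-58248) = (38 + I*√3930/6)*(-58248) = -2213424 - 9708*I*√3930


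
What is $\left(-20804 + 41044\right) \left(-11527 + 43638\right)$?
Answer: $649926640$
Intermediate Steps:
$\left(-20804 + 41044\right) \left(-11527 + 43638\right) = 20240 \cdot 32111 = 649926640$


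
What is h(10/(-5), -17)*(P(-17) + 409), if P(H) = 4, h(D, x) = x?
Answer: -7021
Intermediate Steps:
h(10/(-5), -17)*(P(-17) + 409) = -17*(4 + 409) = -17*413 = -7021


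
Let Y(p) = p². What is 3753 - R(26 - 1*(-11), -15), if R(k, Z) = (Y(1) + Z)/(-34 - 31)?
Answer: 243931/65 ≈ 3752.8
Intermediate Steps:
R(k, Z) = -1/65 - Z/65 (R(k, Z) = (1² + Z)/(-34 - 31) = (1 + Z)/(-65) = (1 + Z)*(-1/65) = -1/65 - Z/65)
3753 - R(26 - 1*(-11), -15) = 3753 - (-1/65 - 1/65*(-15)) = 3753 - (-1/65 + 3/13) = 3753 - 1*14/65 = 3753 - 14/65 = 243931/65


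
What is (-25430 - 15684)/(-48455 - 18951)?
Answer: 20557/33703 ≈ 0.60995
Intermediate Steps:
(-25430 - 15684)/(-48455 - 18951) = -41114/(-67406) = -41114*(-1/67406) = 20557/33703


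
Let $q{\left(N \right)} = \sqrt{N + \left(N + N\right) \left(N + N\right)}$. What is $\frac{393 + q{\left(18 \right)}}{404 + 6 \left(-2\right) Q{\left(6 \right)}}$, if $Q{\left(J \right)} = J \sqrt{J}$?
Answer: $\frac{393 + 3 \sqrt{146}}{404 - 72 \sqrt{6}} \approx 1.8857$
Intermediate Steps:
$Q{\left(J \right)} = J^{\frac{3}{2}}$
$q{\left(N \right)} = \sqrt{N + 4 N^{2}}$ ($q{\left(N \right)} = \sqrt{N + 2 N 2 N} = \sqrt{N + 4 N^{2}}$)
$\frac{393 + q{\left(18 \right)}}{404 + 6 \left(-2\right) Q{\left(6 \right)}} = \frac{393 + \sqrt{18 \left(1 + 4 \cdot 18\right)}}{404 + 6 \left(-2\right) 6^{\frac{3}{2}}} = \frac{393 + \sqrt{18 \left(1 + 72\right)}}{404 - 12 \cdot 6 \sqrt{6}} = \frac{393 + \sqrt{18 \cdot 73}}{404 - 72 \sqrt{6}} = \frac{393 + \sqrt{1314}}{404 - 72 \sqrt{6}} = \frac{393 + 3 \sqrt{146}}{404 - 72 \sqrt{6}}$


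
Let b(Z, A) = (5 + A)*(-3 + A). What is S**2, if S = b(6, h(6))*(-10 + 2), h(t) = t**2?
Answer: 117158976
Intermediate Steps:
b(Z, A) = (-3 + A)*(5 + A)
S = -10824 (S = (-15 + (6**2)**2 + 2*6**2)*(-10 + 2) = (-15 + 36**2 + 2*36)*(-8) = (-15 + 1296 + 72)*(-8) = 1353*(-8) = -10824)
S**2 = (-10824)**2 = 117158976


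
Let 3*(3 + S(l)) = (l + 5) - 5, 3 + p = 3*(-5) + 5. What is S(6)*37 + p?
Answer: -50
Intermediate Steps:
p = -13 (p = -3 + (3*(-5) + 5) = -3 + (-15 + 5) = -3 - 10 = -13)
S(l) = -3 + l/3 (S(l) = -3 + ((l + 5) - 5)/3 = -3 + ((5 + l) - 5)/3 = -3 + l/3)
S(6)*37 + p = (-3 + (1/3)*6)*37 - 13 = (-3 + 2)*37 - 13 = -1*37 - 13 = -37 - 13 = -50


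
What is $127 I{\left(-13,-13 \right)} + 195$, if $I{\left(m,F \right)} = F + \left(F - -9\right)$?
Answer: $-1964$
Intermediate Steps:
$I{\left(m,F \right)} = 9 + 2 F$ ($I{\left(m,F \right)} = F + \left(F + 9\right) = F + \left(9 + F\right) = 9 + 2 F$)
$127 I{\left(-13,-13 \right)} + 195 = 127 \left(9 + 2 \left(-13\right)\right) + 195 = 127 \left(9 - 26\right) + 195 = 127 \left(-17\right) + 195 = -2159 + 195 = -1964$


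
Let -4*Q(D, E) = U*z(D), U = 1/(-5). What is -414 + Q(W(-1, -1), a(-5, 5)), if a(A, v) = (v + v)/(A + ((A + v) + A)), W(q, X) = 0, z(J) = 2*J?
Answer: -414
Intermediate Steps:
U = -1/5 ≈ -0.20000
a(A, v) = 2*v/(v + 3*A) (a(A, v) = (2*v)/(A + (v + 2*A)) = (2*v)/(v + 3*A) = 2*v/(v + 3*A))
Q(D, E) = D/10 (Q(D, E) = -(-1)*2*D/20 = -(-1)*D/10 = D/10)
-414 + Q(W(-1, -1), a(-5, 5)) = -414 + (1/10)*0 = -414 + 0 = -414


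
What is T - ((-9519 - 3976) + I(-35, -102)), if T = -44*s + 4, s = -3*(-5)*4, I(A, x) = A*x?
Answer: 7289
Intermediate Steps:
s = 60 (s = 15*4 = 60)
T = -2636 (T = -44*60 + 4 = -2640 + 4 = -2636)
T - ((-9519 - 3976) + I(-35, -102)) = -2636 - ((-9519 - 3976) - 35*(-102)) = -2636 - (-13495 + 3570) = -2636 - 1*(-9925) = -2636 + 9925 = 7289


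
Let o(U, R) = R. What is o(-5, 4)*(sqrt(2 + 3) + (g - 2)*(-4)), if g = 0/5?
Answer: 32 + 4*sqrt(5) ≈ 40.944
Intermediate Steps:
g = 0 (g = 0*(1/5) = 0)
o(-5, 4)*(sqrt(2 + 3) + (g - 2)*(-4)) = 4*(sqrt(2 + 3) + (0 - 2)*(-4)) = 4*(sqrt(5) - 2*(-4)) = 4*(sqrt(5) + 8) = 4*(8 + sqrt(5)) = 32 + 4*sqrt(5)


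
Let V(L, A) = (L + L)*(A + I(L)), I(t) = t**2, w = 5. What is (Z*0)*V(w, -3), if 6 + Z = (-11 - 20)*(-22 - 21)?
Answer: 0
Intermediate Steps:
V(L, A) = 2*L*(A + L**2) (V(L, A) = (L + L)*(A + L**2) = (2*L)*(A + L**2) = 2*L*(A + L**2))
Z = 1327 (Z = -6 + (-11 - 20)*(-22 - 21) = -6 - 31*(-43) = -6 + 1333 = 1327)
(Z*0)*V(w, -3) = (1327*0)*(2*5*(-3 + 5**2)) = 0*(2*5*(-3 + 25)) = 0*(2*5*22) = 0*220 = 0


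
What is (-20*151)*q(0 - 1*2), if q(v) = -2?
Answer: 6040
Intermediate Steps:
(-20*151)*q(0 - 1*2) = -20*151*(-2) = -3020*(-2) = 6040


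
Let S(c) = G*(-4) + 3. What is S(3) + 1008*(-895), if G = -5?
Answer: -902137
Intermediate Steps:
S(c) = 23 (S(c) = -5*(-4) + 3 = 20 + 3 = 23)
S(3) + 1008*(-895) = 23 + 1008*(-895) = 23 - 902160 = -902137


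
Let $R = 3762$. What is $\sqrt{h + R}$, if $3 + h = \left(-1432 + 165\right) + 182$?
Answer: $\sqrt{2674} \approx 51.711$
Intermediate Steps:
$h = -1088$ ($h = -3 + \left(\left(-1432 + 165\right) + 182\right) = -3 + \left(-1267 + 182\right) = -3 - 1085 = -1088$)
$\sqrt{h + R} = \sqrt{-1088 + 3762} = \sqrt{2674}$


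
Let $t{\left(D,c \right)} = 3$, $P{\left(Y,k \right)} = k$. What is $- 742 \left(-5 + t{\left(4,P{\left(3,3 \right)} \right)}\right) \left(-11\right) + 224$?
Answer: $-16100$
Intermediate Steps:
$- 742 \left(-5 + t{\left(4,P{\left(3,3 \right)} \right)}\right) \left(-11\right) + 224 = - 742 \left(-5 + 3\right) \left(-11\right) + 224 = - 742 \left(\left(-2\right) \left(-11\right)\right) + 224 = \left(-742\right) 22 + 224 = -16324 + 224 = -16100$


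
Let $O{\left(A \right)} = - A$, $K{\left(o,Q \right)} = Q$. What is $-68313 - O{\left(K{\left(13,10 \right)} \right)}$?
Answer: $-68303$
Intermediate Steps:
$-68313 - O{\left(K{\left(13,10 \right)} \right)} = -68313 - \left(-1\right) 10 = -68313 - -10 = -68313 + 10 = -68303$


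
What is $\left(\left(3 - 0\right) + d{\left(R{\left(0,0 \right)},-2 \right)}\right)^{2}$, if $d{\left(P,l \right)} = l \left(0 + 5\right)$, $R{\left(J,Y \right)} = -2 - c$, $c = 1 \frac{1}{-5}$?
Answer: $49$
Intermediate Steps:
$c = - \frac{1}{5}$ ($c = 1 \left(- \frac{1}{5}\right) = - \frac{1}{5} \approx -0.2$)
$R{\left(J,Y \right)} = - \frac{9}{5}$ ($R{\left(J,Y \right)} = -2 - - \frac{1}{5} = -2 + \frac{1}{5} = - \frac{9}{5}$)
$d{\left(P,l \right)} = 5 l$ ($d{\left(P,l \right)} = l 5 = 5 l$)
$\left(\left(3 - 0\right) + d{\left(R{\left(0,0 \right)},-2 \right)}\right)^{2} = \left(\left(3 - 0\right) + 5 \left(-2\right)\right)^{2} = \left(\left(3 + 0\right) - 10\right)^{2} = \left(3 - 10\right)^{2} = \left(-7\right)^{2} = 49$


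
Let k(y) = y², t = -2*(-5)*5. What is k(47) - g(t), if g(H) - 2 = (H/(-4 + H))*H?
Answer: 49511/23 ≈ 2152.7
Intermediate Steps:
t = 50 (t = 10*5 = 50)
g(H) = 2 + H²/(-4 + H) (g(H) = 2 + (H/(-4 + H))*H = 2 + H²/(-4 + H))
k(47) - g(t) = 47² - (-8 + 50² + 2*50)/(-4 + 50) = 2209 - (-8 + 2500 + 100)/46 = 2209 - 2592/46 = 2209 - 1*1296/23 = 2209 - 1296/23 = 49511/23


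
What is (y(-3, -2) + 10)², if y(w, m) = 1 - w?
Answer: 196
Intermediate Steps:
(y(-3, -2) + 10)² = ((1 - 1*(-3)) + 10)² = ((1 + 3) + 10)² = (4 + 10)² = 14² = 196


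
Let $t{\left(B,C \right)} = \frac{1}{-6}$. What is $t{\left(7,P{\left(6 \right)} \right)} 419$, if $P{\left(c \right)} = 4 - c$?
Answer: $- \frac{419}{6} \approx -69.833$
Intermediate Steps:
$t{\left(B,C \right)} = - \frac{1}{6}$
$t{\left(7,P{\left(6 \right)} \right)} 419 = \left(- \frac{1}{6}\right) 419 = - \frac{419}{6}$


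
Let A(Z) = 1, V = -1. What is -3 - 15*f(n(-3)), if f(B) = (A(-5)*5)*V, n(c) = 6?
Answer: 72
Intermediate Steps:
f(B) = -5 (f(B) = (1*5)*(-1) = 5*(-1) = -5)
-3 - 15*f(n(-3)) = -3 - 15*(-5) = -3 + 75 = 72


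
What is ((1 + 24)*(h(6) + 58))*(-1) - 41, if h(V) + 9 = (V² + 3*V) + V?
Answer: -2766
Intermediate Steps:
h(V) = -9 + V² + 4*V (h(V) = -9 + ((V² + 3*V) + V) = -9 + (V² + 4*V) = -9 + V² + 4*V)
((1 + 24)*(h(6) + 58))*(-1) - 41 = ((1 + 24)*((-9 + 6² + 4*6) + 58))*(-1) - 41 = (25*((-9 + 36 + 24) + 58))*(-1) - 41 = (25*(51 + 58))*(-1) - 41 = (25*109)*(-1) - 41 = 2725*(-1) - 41 = -2725 - 41 = -2766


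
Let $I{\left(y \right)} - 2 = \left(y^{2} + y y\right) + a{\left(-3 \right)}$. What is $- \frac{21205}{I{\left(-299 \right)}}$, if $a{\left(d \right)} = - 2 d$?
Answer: $- \frac{4241}{35762} \approx -0.11859$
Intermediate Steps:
$I{\left(y \right)} = 8 + 2 y^{2}$ ($I{\left(y \right)} = 2 - \left(-6 - y^{2} - y y\right) = 2 + \left(\left(y^{2} + y^{2}\right) + 6\right) = 2 + \left(2 y^{2} + 6\right) = 2 + \left(6 + 2 y^{2}\right) = 8 + 2 y^{2}$)
$- \frac{21205}{I{\left(-299 \right)}} = - \frac{21205}{8 + 2 \left(-299\right)^{2}} = - \frac{21205}{8 + 2 \cdot 89401} = - \frac{21205}{8 + 178802} = - \frac{21205}{178810} = \left(-21205\right) \frac{1}{178810} = - \frac{4241}{35762}$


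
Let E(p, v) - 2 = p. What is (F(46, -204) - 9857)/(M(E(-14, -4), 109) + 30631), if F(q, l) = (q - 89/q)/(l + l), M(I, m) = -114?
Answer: -184998203/572743056 ≈ -0.32300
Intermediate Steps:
E(p, v) = 2 + p
F(q, l) = (q - 89/q)/(2*l) (F(q, l) = (q - 89/q)/((2*l)) = (q - 89/q)*(1/(2*l)) = (q - 89/q)/(2*l))
(F(46, -204) - 9857)/(M(E(-14, -4), 109) + 30631) = ((1/2)*(-89 + 46**2)/(-204*46) - 9857)/(-114 + 30631) = ((1/2)*(-1/204)*(1/46)*(-89 + 2116) - 9857)/30517 = ((1/2)*(-1/204)*(1/46)*2027 - 9857)*(1/30517) = (-2027/18768 - 9857)*(1/30517) = -184998203/18768*1/30517 = -184998203/572743056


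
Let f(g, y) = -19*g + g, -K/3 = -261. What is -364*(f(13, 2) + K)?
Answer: -199836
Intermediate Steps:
K = 783 (K = -3*(-261) = 783)
f(g, y) = -18*g
-364*(f(13, 2) + K) = -364*(-18*13 + 783) = -364*(-234 + 783) = -364*549 = -199836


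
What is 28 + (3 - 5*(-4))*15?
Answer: 373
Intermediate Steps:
28 + (3 - 5*(-4))*15 = 28 + (3 + 20)*15 = 28 + 23*15 = 28 + 345 = 373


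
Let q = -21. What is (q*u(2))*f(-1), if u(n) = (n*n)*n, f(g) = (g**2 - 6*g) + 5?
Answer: -2016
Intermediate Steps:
f(g) = 5 + g**2 - 6*g
u(n) = n**3 (u(n) = n**2*n = n**3)
(q*u(2))*f(-1) = (-21*2**3)*(5 + (-1)**2 - 6*(-1)) = (-21*8)*(5 + 1 + 6) = -168*12 = -2016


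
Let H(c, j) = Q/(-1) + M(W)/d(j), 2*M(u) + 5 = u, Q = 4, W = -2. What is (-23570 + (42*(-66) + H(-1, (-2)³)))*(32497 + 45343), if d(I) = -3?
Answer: -6152045480/3 ≈ -2.0507e+9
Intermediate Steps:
M(u) = -5/2 + u/2
H(c, j) = -17/6 (H(c, j) = 4/(-1) + (-5/2 + (½)*(-2))/(-3) = 4*(-1) + (-5/2 - 1)*(-⅓) = -4 - 7/2*(-⅓) = -4 + 7/6 = -17/6)
(-23570 + (42*(-66) + H(-1, (-2)³)))*(32497 + 45343) = (-23570 + (42*(-66) - 17/6))*(32497 + 45343) = (-23570 + (-2772 - 17/6))*77840 = (-23570 - 16649/6)*77840 = -158069/6*77840 = -6152045480/3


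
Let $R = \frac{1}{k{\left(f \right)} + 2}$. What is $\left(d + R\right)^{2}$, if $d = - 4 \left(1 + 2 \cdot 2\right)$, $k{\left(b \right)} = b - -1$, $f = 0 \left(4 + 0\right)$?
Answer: $\frac{3481}{9} \approx 386.78$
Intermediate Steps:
$f = 0$ ($f = 0 \cdot 4 = 0$)
$k{\left(b \right)} = 1 + b$ ($k{\left(b \right)} = b + 1 = 1 + b$)
$R = \frac{1}{3}$ ($R = \frac{1}{\left(1 + 0\right) + 2} = \frac{1}{1 + 2} = \frac{1}{3} \approx 0.33333$)
$d = -20$ ($d = - 4 \left(1 + 4\right) = \left(-4\right) 5 = -20$)
$\left(d + R\right)^{2} = \left(-20 + \frac{1}{3}\right)^{2} = \left(- \frac{59}{3}\right)^{2} = \frac{3481}{9}$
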